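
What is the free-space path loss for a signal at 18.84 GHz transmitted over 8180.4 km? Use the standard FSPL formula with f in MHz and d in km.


f = 18.84 GHz = 18840.0000 MHz
d = 8180.4 km
FSPL = 32.44 + 20*log10(18840.0000) + 20*log10(8180.4)
FSPL = 32.44 + 85.5016 + 78.2555
FSPL = 196.1971 dB

196.1971 dB


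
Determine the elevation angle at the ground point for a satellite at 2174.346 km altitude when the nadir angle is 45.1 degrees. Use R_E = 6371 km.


r = R_E + alt = 8545.3460 km
Law of sines in the satellite / Earth-center / ground-point triangle:
  sin(nadir)/R_E = sin(90 + el)/r  =>  cos(el) = (r/R_E)*sin(nadir)
cos(el) = (8545.3460 / 6371.0000) * sin(45.1 deg) = 0.9500877
el = arccos(0.9500877) = 18.1788 deg
(Earth-central angle = 90 - nadir - el = 26.7212 deg)

18.1788 degrees


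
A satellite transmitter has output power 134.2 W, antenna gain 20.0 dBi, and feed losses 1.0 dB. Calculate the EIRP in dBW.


Pt = 134.2 W = 21.2775 dBW
EIRP = Pt_dBW + Gt - losses = 21.2775 + 20.0 - 1.0 = 40.2775 dBW

40.2775 dBW


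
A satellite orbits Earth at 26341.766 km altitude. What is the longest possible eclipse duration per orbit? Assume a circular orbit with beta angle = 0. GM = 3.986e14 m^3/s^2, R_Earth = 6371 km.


r = 32712.7660 km
T = 981.3770 min
Eclipse fraction = arcsin(R_E/r)/pi = arcsin(6371.0000/32712.7660)/pi
= arcsin(0.1947558)/pi = 0.06239143
Eclipse duration = 0.06239143 * 981.3770 = 61.2295 min

61.2295 minutes


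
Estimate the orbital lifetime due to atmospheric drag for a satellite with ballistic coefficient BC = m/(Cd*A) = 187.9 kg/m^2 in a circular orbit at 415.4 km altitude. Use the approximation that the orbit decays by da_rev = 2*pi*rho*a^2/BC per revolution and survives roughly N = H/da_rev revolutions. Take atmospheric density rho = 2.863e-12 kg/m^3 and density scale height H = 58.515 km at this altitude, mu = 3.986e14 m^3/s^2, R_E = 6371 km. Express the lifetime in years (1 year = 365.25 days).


a = R_E + alt = 6786.4000 km = 6.7864e+06 m
da_rev = 2*pi*rho*a^2/BC = 2*pi*2.863e-12*(6.7864e+06)^2/187.9 = 4.409134 m per revolution
N = H/da_rev = 58515.0000 m / 4.409134 m = 13271.3122 revolutions
P = 2*pi*sqrt(a^3/mu) = 5563.7858 s
lifetime = N*P = 13271.3122 * 5563.7858 = 7.3838738e+07 s = 854.6150 days
years = 854.6150 / 365.25 = 2.3398 years

2.3398 years


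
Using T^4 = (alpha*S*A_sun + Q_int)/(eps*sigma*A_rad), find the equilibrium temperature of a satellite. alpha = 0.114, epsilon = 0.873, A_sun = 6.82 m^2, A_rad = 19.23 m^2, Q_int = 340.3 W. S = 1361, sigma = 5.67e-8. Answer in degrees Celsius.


Numerator = alpha*S*A_sun + Q_int = 0.114*1361*6.82 + 340.3 = 1398.4503 W
Denominator = eps*sigma*A_rad = 0.873*5.67e-8*19.23 = 9.5186769e-07 W/K^4
T^4 = 1.4691646e+09 K^4
T = 195.7797 K = -77.3703 C

-77.3703 degrees Celsius


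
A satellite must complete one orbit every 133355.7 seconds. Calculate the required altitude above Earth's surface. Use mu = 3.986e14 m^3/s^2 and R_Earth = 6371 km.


T = 133355.7 s
r = (mu*T^2/(4*pi^2))^(1/3) = (3.986e14 * 133355.7^2 / (4*pi^2))^(1/3)
r = 5.6415734e+07 m = 56415.7338 km
alt = r - R_E = 56415.7338 - 6371 = 50044.7338 km

50044.7338 km


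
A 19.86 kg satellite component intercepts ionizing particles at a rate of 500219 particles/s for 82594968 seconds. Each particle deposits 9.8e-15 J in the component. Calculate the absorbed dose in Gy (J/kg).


Total energy deposited = rate * time * E_per
  = 500219 * 82594968 * 9.8e-15 = 0.4048926 J
Dose = E_total / mass = 0.4048926 / 19.86
Dose = 0.02038734 Gy

0.0204 Gy


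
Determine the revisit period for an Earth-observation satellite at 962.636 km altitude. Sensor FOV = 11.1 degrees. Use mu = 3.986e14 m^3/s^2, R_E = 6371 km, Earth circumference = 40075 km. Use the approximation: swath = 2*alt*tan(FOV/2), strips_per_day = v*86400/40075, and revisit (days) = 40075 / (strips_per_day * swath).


swath = 2*962.636*tan(0.09686577) = 187.0784 km
v = sqrt(mu/r) = 7372.4014 m/s = 7.3724 km/s
strips/day = v*86400/40075 = 7.3724*86400/40075 = 15.8946
coverage/day = strips * swath = 15.8946 * 187.0784 = 2973.5342 km
revisit = 40075 / 2973.5342 = 13.4772 days

13.4772 days


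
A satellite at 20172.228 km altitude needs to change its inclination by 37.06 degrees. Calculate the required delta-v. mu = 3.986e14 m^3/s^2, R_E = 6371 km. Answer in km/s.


r = 26543.2280 km = 2.6543228e+07 m
V = sqrt(mu/r) = 3875.1791 m/s
di = 37.06 deg = 0.646819 rad
dV = 2*V*sin(di/2) = 2*3875.1791*sin(0.3234095)
dV = 2463.0728 m/s = 2.4631 km/s

2.4631 km/s


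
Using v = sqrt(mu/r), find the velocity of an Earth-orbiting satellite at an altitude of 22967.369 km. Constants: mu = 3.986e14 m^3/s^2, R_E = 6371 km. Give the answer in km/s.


r = R_E + alt = 6371.0 + 22967.369 = 29338.3690 km = 2.9338369e+07 m
v = sqrt(mu/r) = sqrt(3.986e14 / 2.9338369e+07) = 3685.9604 m/s = 3.6860 km/s

3.6860 km/s


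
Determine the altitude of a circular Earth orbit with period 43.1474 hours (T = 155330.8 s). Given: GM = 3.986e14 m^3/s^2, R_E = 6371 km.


T = 155330.8 s
r = (mu*T^2/(4*pi^2))^(1/3) = (3.986e14 * 155330.8^2 / (4*pi^2))^(1/3)
r = 6.2454572e+07 m = 62454.5723 km
alt = r - R_E = 62454.5723 - 6371 = 56083.5723 km

56083.5723 km


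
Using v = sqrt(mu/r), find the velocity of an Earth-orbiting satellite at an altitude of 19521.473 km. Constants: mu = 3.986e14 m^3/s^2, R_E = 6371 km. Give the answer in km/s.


r = R_E + alt = 6371.0 + 19521.473 = 25892.4730 km = 2.5892473e+07 m
v = sqrt(mu/r) = sqrt(3.986e14 / 2.5892473e+07) = 3923.5743 m/s = 3.9236 km/s

3.9236 km/s


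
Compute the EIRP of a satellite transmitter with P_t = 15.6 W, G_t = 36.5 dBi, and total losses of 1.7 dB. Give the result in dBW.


Pt = 15.6 W = 11.9312 dBW
EIRP = Pt_dBW + Gt - losses = 11.9312 + 36.5 - 1.7 = 46.7312 dBW

46.7312 dBW


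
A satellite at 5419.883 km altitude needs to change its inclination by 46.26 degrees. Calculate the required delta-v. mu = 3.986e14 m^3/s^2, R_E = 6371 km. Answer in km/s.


r = 11790.8830 km = 1.1790883e+07 m
V = sqrt(mu/r) = 5814.2738 m/s
di = 46.26 deg = 0.8073893 rad
dV = 2*V*sin(di/2) = 2*5814.2738*sin(0.4036947)
dV = 4567.9108 m/s = 4.5679 km/s

4.5679 km/s


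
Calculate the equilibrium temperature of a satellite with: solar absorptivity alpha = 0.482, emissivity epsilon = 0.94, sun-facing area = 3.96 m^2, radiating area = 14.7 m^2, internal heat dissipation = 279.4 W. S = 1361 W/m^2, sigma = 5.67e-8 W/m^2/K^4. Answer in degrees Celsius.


Numerator = alpha*S*A_sun + Q_int = 0.482*1361*3.96 + 279.4 = 2877.1679 W
Denominator = eps*sigma*A_rad = 0.94*5.67e-8*14.7 = 7.834806e-07 W/K^4
T^4 = 3.6722899e+09 K^4
T = 246.1695 K = -26.9805 C

-26.9805 degrees Celsius


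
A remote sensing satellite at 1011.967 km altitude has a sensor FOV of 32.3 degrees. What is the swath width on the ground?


FOV = 32.3 deg = 0.5637413 rad
swath = 2 * alt * tan(FOV/2) = 2 * 1011.967 * tan(0.2818707)
swath = 2 * 1011.967 * 0.2895808
swath = 586.0924 km

586.0924 km


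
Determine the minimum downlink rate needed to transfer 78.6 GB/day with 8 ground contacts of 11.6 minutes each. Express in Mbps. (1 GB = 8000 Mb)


total contact time = 8 * 11.6 * 60 = 5568.0000 s
data = 78.6 GB = 628800.0000 Mb
rate = 628800.0000 / 5568.0000 = 112.9310 Mbps

112.9310 Mbps


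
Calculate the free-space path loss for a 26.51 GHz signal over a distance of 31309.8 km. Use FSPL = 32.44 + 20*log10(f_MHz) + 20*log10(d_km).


f = 26.51 GHz = 26510.0000 MHz
d = 31309.8 km
FSPL = 32.44 + 20*log10(26510.0000) + 20*log10(31309.8)
FSPL = 32.44 + 88.4682 + 89.9136
FSPL = 210.8218 dB

210.8218 dB


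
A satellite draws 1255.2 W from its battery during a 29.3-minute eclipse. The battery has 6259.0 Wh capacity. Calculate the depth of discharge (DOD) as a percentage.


E_used = P * t / 60 = 1255.2 * 29.3 / 60 = 612.9560 Wh
DOD = E_used / E_total * 100 = 612.9560 / 6259.0 * 100
DOD = 9.7932 %

9.7932 %


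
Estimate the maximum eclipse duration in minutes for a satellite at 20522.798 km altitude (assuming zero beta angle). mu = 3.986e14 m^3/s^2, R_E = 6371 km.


r = 26893.7980 km
T = 731.5402 min
Eclipse fraction = arcsin(R_E/r)/pi = arcsin(6371.0000/26893.7980)/pi
= arcsin(0.2368948)/pi = 0.07612966
Eclipse duration = 0.07612966 * 731.5402 = 55.6919 min

55.6919 minutes


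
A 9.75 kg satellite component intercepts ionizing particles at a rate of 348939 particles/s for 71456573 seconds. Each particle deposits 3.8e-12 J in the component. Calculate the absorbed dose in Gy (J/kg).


Total energy deposited = rate * time * E_per
  = 348939 * 71456573 * 3.8e-12 = 94.7491 J
Dose = E_total / mass = 94.7491 / 9.75
Dose = 9.7179 Gy

9.7179 Gy


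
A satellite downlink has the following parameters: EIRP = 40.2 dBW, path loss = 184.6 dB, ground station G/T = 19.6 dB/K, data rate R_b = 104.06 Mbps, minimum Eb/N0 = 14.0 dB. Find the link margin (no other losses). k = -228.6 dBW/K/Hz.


C/N0 = EIRP - FSPL + G/T - k = 40.2 - 184.6 + 19.6 - (-228.6)
C/N0 = 103.8000 dB-Hz
R_b = 104.06 Mbps = 1.0406e+08 bps -> 10*log10(R_b) = 80.1728 dB-Hz
Eb/N0 = C/N0 - 10*log10(R_b) = 103.8000 - 80.1728 = 23.6272 dB
Margin = Eb/N0 - Eb/N0_req = 23.6272 - 14.0 = 9.6272 dB (link closes)

9.6272 dB


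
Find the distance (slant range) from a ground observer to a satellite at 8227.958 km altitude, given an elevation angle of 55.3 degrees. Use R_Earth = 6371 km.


h = 8227.958 km, el = 55.3 deg
d = -R_E*sin(el) + sqrt((R_E*sin(el))^2 + 2*R_E*h + h^2)
d = -6371.0000*sin(0.9651671) + sqrt((6371.0000*0.822144)^2 + 2*6371.0000*8227.958 + 8227.958^2)
d = 8903.3832 km

8903.3832 km


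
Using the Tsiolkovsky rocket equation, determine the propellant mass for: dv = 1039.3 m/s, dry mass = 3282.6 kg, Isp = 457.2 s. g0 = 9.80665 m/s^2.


ve = Isp * g0 = 457.2 * 9.80665 = 4483.600380 m/s
mass ratio = exp(dv/ve) = exp(1039.3/4483.600380) = 1.26086793
m_prop = m_dry * (mr - 1) = 3282.6 * (1.26086793 - 1)
m_prop = 856.3251 kg

856.3251 kg


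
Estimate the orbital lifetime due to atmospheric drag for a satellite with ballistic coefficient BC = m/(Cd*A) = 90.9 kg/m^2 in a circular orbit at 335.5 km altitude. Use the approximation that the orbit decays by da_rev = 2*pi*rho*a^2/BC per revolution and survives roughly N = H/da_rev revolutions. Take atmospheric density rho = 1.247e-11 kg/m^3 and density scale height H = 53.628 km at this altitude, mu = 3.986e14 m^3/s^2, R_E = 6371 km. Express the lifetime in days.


a = R_E + alt = 6706.5000 km = 6.7065e+06 m
da_rev = 2*pi*rho*a^2/BC = 2*pi*1.247e-11*(6.7065e+06)^2/90.9 = 38.768080 m per revolution
N = H/da_rev = 53628.0000 m / 38.768080 m = 1383.3030 revolutions
P = 2*pi*sqrt(a^3/mu) = 5465.8173 s
lifetime = N*P = 1383.3030 * 5465.8173 = 7.5608813e+06 s = 87.5102 days

87.5102 days


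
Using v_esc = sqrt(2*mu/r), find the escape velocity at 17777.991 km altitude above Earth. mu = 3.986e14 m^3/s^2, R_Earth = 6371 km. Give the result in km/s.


r = 6371.0 + 17777.991 = 24148.9910 km = 2.4148991e+07 m
v_esc = sqrt(2*mu/r) = sqrt(2*3.986e14 / 2.4148991e+07)
v_esc = 5745.5836 m/s = 5.7456 km/s

5.7456 km/s


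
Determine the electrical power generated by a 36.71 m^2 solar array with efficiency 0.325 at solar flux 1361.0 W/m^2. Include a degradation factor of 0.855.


P = area * eta * S * degradation
P = 36.71 * 0.325 * 1361.0 * 0.855
P = 13883.2769 W

13883.2769 W


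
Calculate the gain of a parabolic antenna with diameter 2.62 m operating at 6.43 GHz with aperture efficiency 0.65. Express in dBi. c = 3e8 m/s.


lambda = c/f = 3e8 / 6.43e+09 = 0.0466563 m
G = eta*(pi*D/lambda)^2 = 0.65*(pi*2.62/0.0466563)^2
G = 20229.9645 (linear)
G = 10*log10(20229.9645) = 43.0600 dBi

43.0600 dBi


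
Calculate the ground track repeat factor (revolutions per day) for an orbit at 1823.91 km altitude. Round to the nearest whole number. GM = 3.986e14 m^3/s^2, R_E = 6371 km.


r = 8.19491e+06 m
T = 2*pi*sqrt(r^3/mu) = 7382.9088 s = 123.0485 min
revs/day = 1440 / 123.0485 = 11.7027
Rounded: 12 revolutions per day

12 revolutions per day


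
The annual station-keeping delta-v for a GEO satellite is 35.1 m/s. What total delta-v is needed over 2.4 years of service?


dV = rate * years = 35.1 * 2.4
dV = 84.2400 m/s

84.2400 m/s


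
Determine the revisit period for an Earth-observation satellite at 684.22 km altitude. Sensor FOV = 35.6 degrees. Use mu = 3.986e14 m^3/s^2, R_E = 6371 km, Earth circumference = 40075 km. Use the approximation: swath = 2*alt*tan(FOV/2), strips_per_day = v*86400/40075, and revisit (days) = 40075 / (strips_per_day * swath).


swath = 2*684.22*tan(0.3106686) = 439.3580 km
v = sqrt(mu/r) = 7516.4603 m/s = 7.5165 km/s
strips/day = v*86400/40075 = 7.5165*86400/40075 = 16.2052
coverage/day = strips * swath = 16.2052 * 439.3580 = 7119.8712 km
revisit = 40075 / 7119.8712 = 5.6286 days

5.6286 days


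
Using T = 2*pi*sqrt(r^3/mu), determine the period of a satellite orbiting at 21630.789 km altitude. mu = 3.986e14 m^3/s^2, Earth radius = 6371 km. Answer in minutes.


r = 28001.7890 km = 2.8001789e+07 m
T = 2*pi*sqrt(r^3/mu) = 2*pi*sqrt(2.1956208e+22 / 3.986e14)
T = 46632.6278 s = 777.2105 min

777.2105 minutes


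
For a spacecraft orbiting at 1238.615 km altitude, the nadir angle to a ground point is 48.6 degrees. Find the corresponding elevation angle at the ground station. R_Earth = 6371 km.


r = R_E + alt = 7609.6150 km
Law of sines in the satellite / Earth-center / ground-point triangle:
  sin(nadir)/R_E = sin(90 + el)/r  =>  cos(el) = (r/R_E)*sin(nadir)
cos(el) = (7609.6150 / 6371.0000) * sin(48.6 deg) = 0.8959436
el = arccos(0.8959436) = 26.3701 deg
(Earth-central angle = 90 - nadir - el = 15.0299 deg)

26.3701 degrees


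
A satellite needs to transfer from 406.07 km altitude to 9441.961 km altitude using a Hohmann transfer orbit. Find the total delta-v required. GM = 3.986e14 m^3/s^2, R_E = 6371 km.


r1 = 6777.0700 km = 6.77707e+06 m
r2 = 15812.9610 km = 1.5812961e+07 m
dv1 = sqrt(mu/r1)*(sqrt(2*r2/(r1+r2)) - 1) = 1405.0946 m/s
dv2 = sqrt(mu/r2)*(1 - sqrt(2*r1/(r1+r2))) = 1131.6593 m/s
total dv = |dv1| + |dv2| = 1405.0946 + 1131.6593 = 2536.7539 m/s = 2.5368 km/s

2.5368 km/s


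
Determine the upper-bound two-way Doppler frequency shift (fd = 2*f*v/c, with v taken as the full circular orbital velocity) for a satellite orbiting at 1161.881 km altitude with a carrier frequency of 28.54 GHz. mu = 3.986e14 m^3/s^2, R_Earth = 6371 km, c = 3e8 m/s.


r = 7.532881e+06 m
v = sqrt(mu/r) = 7274.2478 m/s (worst-case radial velocity)
f = 28.54 GHz = 2.854e+10 Hz
fd = 2*f*v/c = 2*2.854e+10*7274.2478/3.0e+08
fd = 1.3840469e+06 Hz

1.3840e+06 Hz


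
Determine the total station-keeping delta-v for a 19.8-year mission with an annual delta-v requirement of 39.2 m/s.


dV = rate * years = 39.2 * 19.8
dV = 776.1600 m/s

776.1600 m/s


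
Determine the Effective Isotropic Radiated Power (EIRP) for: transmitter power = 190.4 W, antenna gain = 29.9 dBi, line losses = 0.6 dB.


Pt = 190.4 W = 22.7967 dBW
EIRP = Pt_dBW + Gt - losses = 22.7967 + 29.9 - 0.6 = 52.0967 dBW

52.0967 dBW


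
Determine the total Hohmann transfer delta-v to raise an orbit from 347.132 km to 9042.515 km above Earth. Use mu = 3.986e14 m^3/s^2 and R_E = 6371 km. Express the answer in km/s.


r1 = 6718.1320 km = 6.718132e+06 m
r2 = 15413.5150 km = 1.5413515e+07 m
dv1 = sqrt(mu/r1)*(sqrt(2*r2/(r1+r2)) - 1) = 1388.1014 m/s
dv2 = sqrt(mu/r2)*(1 - sqrt(2*r1/(r1+r2))) = 1122.9884 m/s
total dv = |dv1| + |dv2| = 1388.1014 + 1122.9884 = 2511.0898 m/s = 2.5111 km/s

2.5111 km/s


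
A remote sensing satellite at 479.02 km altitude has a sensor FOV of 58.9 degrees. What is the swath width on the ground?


FOV = 58.9 deg = 1.0280 rad
swath = 2 * alt * tan(FOV/2) = 2 * 479.02 * tan(0.5139995)
swath = 2 * 479.02 * 0.5646213
swath = 540.9298 km

540.9298 km


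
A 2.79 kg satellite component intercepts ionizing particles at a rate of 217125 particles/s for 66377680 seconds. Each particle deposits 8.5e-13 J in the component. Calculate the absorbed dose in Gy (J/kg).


Total energy deposited = rate * time * E_per
  = 217125 * 66377680 * 8.5e-13 = 12.2504 J
Dose = E_total / mass = 12.2504 / 2.79
Dose = 4.3908 Gy

4.3908 Gy


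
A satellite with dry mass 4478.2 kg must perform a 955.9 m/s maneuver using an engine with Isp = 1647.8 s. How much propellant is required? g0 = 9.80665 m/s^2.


ve = Isp * g0 = 1647.8 * 9.80665 = 16159.397870 m/s
mass ratio = exp(dv/ve) = exp(955.9/16159.397870) = 1.06093907
m_prop = m_dry * (mr - 1) = 4478.2 * (1.06093907 - 1)
m_prop = 272.8973 kg

272.8973 kg


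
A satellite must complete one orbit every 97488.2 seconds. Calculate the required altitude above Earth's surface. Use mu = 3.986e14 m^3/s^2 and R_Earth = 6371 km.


T = 97488.2 s
r = (mu*T^2/(4*pi^2))^(1/3) = (3.986e14 * 97488.2^2 / (4*pi^2))^(1/3)
r = 4.5781908e+07 m = 45781.9079 km
alt = r - R_E = 45781.9079 - 6371 = 39410.9079 km

39410.9079 km


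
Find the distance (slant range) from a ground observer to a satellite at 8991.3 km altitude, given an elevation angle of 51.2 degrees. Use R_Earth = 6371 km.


h = 8991.3 km, el = 51.2 deg
d = -R_E*sin(el) + sqrt((R_E*sin(el))^2 + 2*R_E*h + h^2)
d = -6371.0000*sin(0.8936086) + sqrt((6371.0000*0.779338)^2 + 2*6371.0000*8991.3 + 8991.3^2)
d = 9869.3737 km

9869.3737 km


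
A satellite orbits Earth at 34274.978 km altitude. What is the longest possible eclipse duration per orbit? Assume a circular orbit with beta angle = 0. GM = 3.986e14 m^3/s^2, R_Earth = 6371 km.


r = 40645.9780 km
T = 1359.2093 min
Eclipse fraction = arcsin(R_E/r)/pi = arcsin(6371.0000/40645.9780)/pi
= arcsin(0.1567437)/pi = 0.05009965
Eclipse duration = 0.05009965 * 1359.2093 = 68.0959 min

68.0959 minutes


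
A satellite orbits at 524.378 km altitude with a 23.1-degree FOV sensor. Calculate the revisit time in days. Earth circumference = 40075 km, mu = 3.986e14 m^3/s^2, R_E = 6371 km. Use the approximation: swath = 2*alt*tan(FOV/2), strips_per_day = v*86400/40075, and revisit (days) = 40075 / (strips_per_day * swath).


swath = 2*524.378*tan(0.2015855) = 214.3251 km
v = sqrt(mu/r) = 7603.0808 m/s = 7.6031 km/s
strips/day = v*86400/40075 = 7.6031*86400/40075 = 16.3919
coverage/day = strips * swath = 16.3919 * 214.3251 = 3513.1996 km
revisit = 40075 / 3513.1996 = 11.4070 days

11.4070 days


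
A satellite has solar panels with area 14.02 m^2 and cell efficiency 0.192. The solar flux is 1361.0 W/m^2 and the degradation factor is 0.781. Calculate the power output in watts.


P = area * eta * S * degradation
P = 14.02 * 0.192 * 1361.0 * 0.781
P = 2861.2671 W

2861.2671 W


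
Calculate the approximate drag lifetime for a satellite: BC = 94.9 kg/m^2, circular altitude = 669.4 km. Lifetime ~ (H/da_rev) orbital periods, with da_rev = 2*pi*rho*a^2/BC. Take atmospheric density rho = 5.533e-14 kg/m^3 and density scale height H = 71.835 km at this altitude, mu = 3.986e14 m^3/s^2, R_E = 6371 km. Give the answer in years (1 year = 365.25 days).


a = R_E + alt = 7040.4000 km = 7.0404e+06 m
da_rev = 2*pi*rho*a^2/BC = 2*pi*5.533e-14*(7.0404e+06)^2/94.9 = 0.181580411 m per revolution
N = H/da_rev = 71835.0000 m / 0.181580411 m = 395609.8547 revolutions
P = 2*pi*sqrt(a^3/mu) = 5879.0509 s
lifetime = N*P = 395609.8547 * 5879.0509 = 2.3258105e+09 s = 26919.1028 days
years = 26919.1028 / 365.25 = 73.7005 years

73.7005 years


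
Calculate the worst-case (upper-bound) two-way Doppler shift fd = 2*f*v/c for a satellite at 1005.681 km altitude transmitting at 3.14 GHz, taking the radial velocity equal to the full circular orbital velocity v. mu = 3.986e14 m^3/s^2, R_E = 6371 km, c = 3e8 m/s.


r = 7.376681e+06 m
v = sqrt(mu/r) = 7350.8599 m/s (worst-case radial velocity)
f = 3.14 GHz = 3.14e+09 Hz
fd = 2*f*v/c = 2*3.14e+09*7350.8599/3.0e+08
fd = 153878.0006 Hz

153878.0006 Hz


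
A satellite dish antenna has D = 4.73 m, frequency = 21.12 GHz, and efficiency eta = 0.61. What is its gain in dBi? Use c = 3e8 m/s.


lambda = c/f = 3e8 / 2.112e+10 = 0.01420455 m
G = eta*(pi*D/lambda)^2 = 0.61*(pi*4.73/0.01420455)^2
G = 667570.5665 (linear)
G = 10*log10(667570.5665) = 58.2450 dBi

58.2450 dBi


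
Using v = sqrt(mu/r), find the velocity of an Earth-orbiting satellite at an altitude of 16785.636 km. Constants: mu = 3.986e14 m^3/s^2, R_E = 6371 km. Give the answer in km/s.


r = R_E + alt = 6371.0 + 16785.636 = 23156.6360 km = 2.3156636e+07 m
v = sqrt(mu/r) = sqrt(3.986e14 / 2.3156636e+07) = 4148.8804 m/s = 4.1489 km/s

4.1489 km/s


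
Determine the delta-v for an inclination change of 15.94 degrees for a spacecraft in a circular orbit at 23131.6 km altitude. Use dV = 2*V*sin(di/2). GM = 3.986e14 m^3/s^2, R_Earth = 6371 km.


r = 29502.6000 km = 2.95026e+07 m
V = sqrt(mu/r) = 3675.6868 m/s
di = 15.94 deg = 0.2782055 rad
dV = 2*V*sin(di/2) = 2*3675.6868*sin(0.1391027)
dV = 1019.3016 m/s = 1.0193 km/s

1.0193 km/s


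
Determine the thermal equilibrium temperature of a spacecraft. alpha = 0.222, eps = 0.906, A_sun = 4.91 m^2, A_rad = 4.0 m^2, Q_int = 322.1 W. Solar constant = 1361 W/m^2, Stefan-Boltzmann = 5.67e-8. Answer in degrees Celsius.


Numerator = alpha*S*A_sun + Q_int = 0.222*1361*4.91 + 322.1 = 1805.6172 W
Denominator = eps*sigma*A_rad = 0.906*5.67e-8*4.0 = 2.054808e-07 W/K^4
T^4 = 8.7872795e+09 K^4
T = 306.1707 K = 33.0207 C

33.0207 degrees Celsius


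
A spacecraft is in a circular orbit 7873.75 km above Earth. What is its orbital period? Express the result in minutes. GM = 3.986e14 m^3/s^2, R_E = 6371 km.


r = 14244.7500 km = 1.424475e+07 m
T = 2*pi*sqrt(r^3/mu) = 2*pi*sqrt(2.8904436e+21 / 3.986e14)
T = 16919.7316 s = 281.9955 min

281.9955 minutes


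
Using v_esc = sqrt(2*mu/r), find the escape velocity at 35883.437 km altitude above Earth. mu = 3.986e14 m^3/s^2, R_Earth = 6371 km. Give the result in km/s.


r = 6371.0 + 35883.437 = 42254.4370 km = 4.2254437e+07 m
v_esc = sqrt(2*mu/r) = sqrt(2*3.986e14 / 4.2254437e+07)
v_esc = 4343.5766 m/s = 4.3436 km/s

4.3436 km/s


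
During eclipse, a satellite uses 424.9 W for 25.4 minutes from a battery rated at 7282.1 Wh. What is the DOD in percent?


E_used = P * t / 60 = 424.9 * 25.4 / 60 = 179.8743 Wh
DOD = E_used / E_total * 100 = 179.8743 / 7282.1 * 100
DOD = 2.4701 %

2.4701 %


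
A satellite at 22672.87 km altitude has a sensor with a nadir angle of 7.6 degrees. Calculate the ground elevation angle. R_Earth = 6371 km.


r = R_E + alt = 29043.8700 km
Law of sines in the satellite / Earth-center / ground-point triangle:
  sin(nadir)/R_E = sin(90 + el)/r  =>  cos(el) = (r/R_E)*sin(nadir)
cos(el) = (29043.8700 / 6371.0000) * sin(7.6 deg) = 0.6029254
el = arccos(0.6029254) = 52.9203 deg
(Earth-central angle = 90 - nadir - el = 29.4797 deg)

52.9203 degrees


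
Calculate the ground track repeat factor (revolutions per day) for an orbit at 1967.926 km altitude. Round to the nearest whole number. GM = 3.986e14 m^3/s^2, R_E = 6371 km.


r = 8.338926e+06 m
T = 2*pi*sqrt(r^3/mu) = 7578.3804 s = 126.3063 min
revs/day = 1440 / 126.3063 = 11.4009
Rounded: 11 revolutions per day

11 revolutions per day


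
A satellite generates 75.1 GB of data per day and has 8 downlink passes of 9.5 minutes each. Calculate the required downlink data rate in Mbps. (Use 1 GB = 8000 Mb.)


total contact time = 8 * 9.5 * 60 = 4560.0000 s
data = 75.1 GB = 600800.0000 Mb
rate = 600800.0000 / 4560.0000 = 131.7544 Mbps

131.7544 Mbps


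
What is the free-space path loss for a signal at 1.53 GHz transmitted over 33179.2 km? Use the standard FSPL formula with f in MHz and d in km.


f = 1.53 GHz = 1530.0000 MHz
d = 33179.2 km
FSPL = 32.44 + 20*log10(1530.0000) + 20*log10(33179.2)
FSPL = 32.44 + 63.6938 + 90.4173
FSPL = 186.5511 dB

186.5511 dB


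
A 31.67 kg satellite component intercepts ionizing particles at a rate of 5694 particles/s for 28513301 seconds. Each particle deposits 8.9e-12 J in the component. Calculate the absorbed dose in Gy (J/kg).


Total energy deposited = rate * time * E_per
  = 5694 * 28513301 * 8.9e-12 = 1.4450 J
Dose = E_total / mass = 1.4450 / 31.67
Dose = 0.04562542 Gy

0.0456 Gy


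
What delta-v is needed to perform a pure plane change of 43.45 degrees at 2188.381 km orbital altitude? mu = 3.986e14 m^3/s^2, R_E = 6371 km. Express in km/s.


r = 8559.3810 km = 8.559381e+06 m
V = sqrt(mu/r) = 6824.1328 m/s
di = 43.45 deg = 0.7583456 rad
dV = 2*V*sin(di/2) = 2*6824.1328*sin(0.3791728)
dV = 5051.9346 m/s = 5.0519 km/s

5.0519 km/s


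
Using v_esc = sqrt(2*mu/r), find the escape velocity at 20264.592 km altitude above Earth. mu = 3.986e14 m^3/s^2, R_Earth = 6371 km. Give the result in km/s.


r = 6371.0 + 20264.592 = 26635.5920 km = 2.6635592e+07 m
v_esc = sqrt(2*mu/r) = sqrt(2*3.986e14 / 2.6635592e+07)
v_esc = 5470.8205 m/s = 5.4708 km/s

5.4708 km/s


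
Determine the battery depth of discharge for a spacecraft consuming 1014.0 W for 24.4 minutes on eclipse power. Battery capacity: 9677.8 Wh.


E_used = P * t / 60 = 1014.0 * 24.4 / 60 = 412.3600 Wh
DOD = E_used / E_total * 100 = 412.3600 / 9677.8 * 100
DOD = 4.2609 %

4.2609 %


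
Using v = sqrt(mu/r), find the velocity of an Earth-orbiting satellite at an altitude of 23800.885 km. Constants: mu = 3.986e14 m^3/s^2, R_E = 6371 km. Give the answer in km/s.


r = R_E + alt = 6371.0 + 23800.885 = 30171.8850 km = 3.0171885e+07 m
v = sqrt(mu/r) = sqrt(3.986e14 / 3.0171885e+07) = 3634.6904 m/s = 3.6347 km/s

3.6347 km/s


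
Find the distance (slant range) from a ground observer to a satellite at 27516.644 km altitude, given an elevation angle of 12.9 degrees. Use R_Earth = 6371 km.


h = 27516.644 km, el = 12.9 deg
d = -R_E*sin(el) + sqrt((R_E*sin(el))^2 + 2*R_E*h + h^2)
d = -6371.0000*sin(0.2251475) + sqrt((6371.0000*0.2232501)^2 + 2*6371.0000*27516.644 + 27516.644^2)
d = 31891.4212 km

31891.4212 km


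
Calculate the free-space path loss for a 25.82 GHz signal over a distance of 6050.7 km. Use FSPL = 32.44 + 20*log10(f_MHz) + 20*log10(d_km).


f = 25.82 GHz = 25820.0000 MHz
d = 6050.7 km
FSPL = 32.44 + 20*log10(25820.0000) + 20*log10(6050.7)
FSPL = 32.44 + 88.2391 + 75.6361
FSPL = 196.3152 dB

196.3152 dB


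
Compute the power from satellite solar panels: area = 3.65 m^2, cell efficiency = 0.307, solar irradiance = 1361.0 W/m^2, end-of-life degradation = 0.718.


P = area * eta * S * degradation
P = 3.65 * 0.307 * 1361.0 * 0.718
P = 1094.9992 W

1094.9992 W


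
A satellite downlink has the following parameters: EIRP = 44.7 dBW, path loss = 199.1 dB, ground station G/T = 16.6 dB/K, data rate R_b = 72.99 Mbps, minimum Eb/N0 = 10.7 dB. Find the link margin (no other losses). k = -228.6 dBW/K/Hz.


C/N0 = EIRP - FSPL + G/T - k = 44.7 - 199.1 + 16.6 - (-228.6)
C/N0 = 90.8000 dB-Hz
R_b = 72.99 Mbps = 7.299e+07 bps -> 10*log10(R_b) = 78.6326 dB-Hz
Eb/N0 = C/N0 - 10*log10(R_b) = 90.8000 - 78.6326 = 12.1674 dB
Margin = Eb/N0 - Eb/N0_req = 12.1674 - 10.7 = 1.4674 dB (link closes)

1.4674 dB


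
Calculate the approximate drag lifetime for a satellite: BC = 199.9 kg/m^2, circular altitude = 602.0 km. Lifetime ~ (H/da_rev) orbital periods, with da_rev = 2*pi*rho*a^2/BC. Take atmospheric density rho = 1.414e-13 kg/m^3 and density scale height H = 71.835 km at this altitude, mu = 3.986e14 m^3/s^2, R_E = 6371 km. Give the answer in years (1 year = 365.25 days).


a = R_E + alt = 6973.0000 km = 6.973e+06 m
da_rev = 2*pi*rho*a^2/BC = 2*pi*1.414e-13*(6.973e+06)^2/199.9 = 0.216100521 m per revolution
N = H/da_rev = 71835.0000 m / 0.216100521 m = 332414.7468 revolutions
P = 2*pi*sqrt(a^3/mu) = 5794.8303 s
lifetime = N*P = 332414.7468 * 5794.8303 = 1.926287e+09 s = 22294.9888 days
years = 22294.9888 / 365.25 = 61.0404 years

61.0404 years


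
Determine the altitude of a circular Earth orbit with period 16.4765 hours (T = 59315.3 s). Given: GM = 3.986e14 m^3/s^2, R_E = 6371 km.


T = 59315.3 s
r = (mu*T^2/(4*pi^2))^(1/3) = (3.986e14 * 59315.3^2 / (4*pi^2))^(1/3)
r = 3.2872823e+07 m = 32872.8234 km
alt = r - R_E = 32872.8234 - 6371 = 26501.8234 km

26501.8234 km


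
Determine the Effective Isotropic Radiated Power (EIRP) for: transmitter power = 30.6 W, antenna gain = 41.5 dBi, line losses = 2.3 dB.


Pt = 30.6 W = 14.8572 dBW
EIRP = Pt_dBW + Gt - losses = 14.8572 + 41.5 - 2.3 = 54.0572 dBW

54.0572 dBW


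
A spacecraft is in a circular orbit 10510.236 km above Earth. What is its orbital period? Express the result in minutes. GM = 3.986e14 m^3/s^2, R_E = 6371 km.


r = 16881.2360 km = 1.6881236e+07 m
T = 2*pi*sqrt(r^3/mu) = 2*pi*sqrt(4.8107493e+21 / 3.986e14)
T = 21828.1829 s = 363.8030 min

363.8030 minutes


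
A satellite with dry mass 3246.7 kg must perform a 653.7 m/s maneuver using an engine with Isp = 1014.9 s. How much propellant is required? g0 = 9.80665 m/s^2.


ve = Isp * g0 = 1014.9 * 9.80665 = 9952.769085 m/s
mass ratio = exp(dv/ve) = exp(653.7/9952.769085) = 1.06788517
m_prop = m_dry * (mr - 1) = 3246.7 * (1.06788517 - 1)
m_prop = 220.4028 kg

220.4028 kg


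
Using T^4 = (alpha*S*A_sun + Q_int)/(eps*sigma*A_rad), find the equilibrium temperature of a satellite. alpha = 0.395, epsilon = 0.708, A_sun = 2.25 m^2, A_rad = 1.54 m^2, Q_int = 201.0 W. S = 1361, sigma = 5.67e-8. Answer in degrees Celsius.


Numerator = alpha*S*A_sun + Q_int = 0.395*1361*2.25 + 201.0 = 1410.5888 W
Denominator = eps*sigma*A_rad = 0.708*5.67e-8*1.54 = 6.1821144e-08 W/K^4
T^4 = 2.2817254e+10 K^4
T = 388.6564 K = 115.5064 C

115.5064 degrees Celsius


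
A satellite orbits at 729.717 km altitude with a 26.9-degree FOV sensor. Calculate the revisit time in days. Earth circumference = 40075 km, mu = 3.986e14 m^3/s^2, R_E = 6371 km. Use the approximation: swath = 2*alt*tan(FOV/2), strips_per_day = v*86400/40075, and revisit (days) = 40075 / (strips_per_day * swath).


swath = 2*729.717*tan(0.2347468) = 349.0324 km
v = sqrt(mu/r) = 7492.3412 m/s = 7.4923 km/s
strips/day = v*86400/40075 = 7.4923*86400/40075 = 16.1532
coverage/day = strips * swath = 16.1532 * 349.0324 = 5637.9793 km
revisit = 40075 / 5637.9793 = 7.1080 days

7.1080 days


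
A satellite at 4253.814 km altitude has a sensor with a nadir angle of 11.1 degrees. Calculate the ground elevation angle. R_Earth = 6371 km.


r = R_E + alt = 10624.8140 km
Law of sines in the satellite / Earth-center / ground-point triangle:
  sin(nadir)/R_E = sin(90 + el)/r  =>  cos(el) = (r/R_E)*sin(nadir)
cos(el) = (10624.8140 / 6371.0000) * sin(11.1 deg) = 0.3210658
el = arccos(0.3210658) = 71.2726 deg
(Earth-central angle = 90 - nadir - el = 7.6274 deg)

71.2726 degrees


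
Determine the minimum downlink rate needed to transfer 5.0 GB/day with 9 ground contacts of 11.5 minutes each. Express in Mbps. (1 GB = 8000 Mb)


total contact time = 9 * 11.5 * 60 = 6210.0000 s
data = 5.0 GB = 40000.0000 Mb
rate = 40000.0000 / 6210.0000 = 6.4412 Mbps

6.4412 Mbps


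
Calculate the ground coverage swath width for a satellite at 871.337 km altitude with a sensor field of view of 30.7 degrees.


FOV = 30.7 deg = 0.5358161 rad
swath = 2 * alt * tan(FOV/2) = 2 * 871.337 * tan(0.267908)
swath = 2 * 871.337 * 0.2745072
swath = 478.3766 km

478.3766 km


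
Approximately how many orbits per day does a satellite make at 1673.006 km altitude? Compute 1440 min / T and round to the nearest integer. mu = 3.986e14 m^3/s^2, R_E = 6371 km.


r = 8.044006e+06 m
T = 2*pi*sqrt(r^3/mu) = 7179.9232 s = 119.6654 min
revs/day = 1440 / 119.6654 = 12.0336
Rounded: 12 revolutions per day

12 revolutions per day


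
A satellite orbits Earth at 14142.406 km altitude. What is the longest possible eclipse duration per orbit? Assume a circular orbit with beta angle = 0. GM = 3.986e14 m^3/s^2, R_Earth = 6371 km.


r = 20513.4060 km
T = 487.3227 min
Eclipse fraction = arcsin(R_E/r)/pi = arcsin(6371.0000/20513.4060)/pi
= arcsin(0.3105774)/pi = 0.1005224
Eclipse duration = 0.1005224 * 487.3227 = 48.9868 min

48.9868 minutes


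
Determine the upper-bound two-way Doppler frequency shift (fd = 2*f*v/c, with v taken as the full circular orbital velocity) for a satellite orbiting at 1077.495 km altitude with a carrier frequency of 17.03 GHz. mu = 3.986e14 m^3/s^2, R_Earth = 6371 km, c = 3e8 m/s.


r = 7.448495e+06 m
v = sqrt(mu/r) = 7315.3377 m/s (worst-case radial velocity)
f = 17.03 GHz = 1.703e+10 Hz
fd = 2*f*v/c = 2*1.703e+10*7315.3377/3.0e+08
fd = 830534.6783 Hz

830534.6783 Hz


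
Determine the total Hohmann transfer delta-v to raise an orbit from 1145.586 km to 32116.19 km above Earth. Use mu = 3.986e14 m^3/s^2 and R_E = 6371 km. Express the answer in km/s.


r1 = 7516.5860 km = 7.516586e+06 m
r2 = 38487.1900 km = 3.848719e+07 m
dv1 = sqrt(mu/r1)*(sqrt(2*r2/(r1+r2)) - 1) = 2137.5200 m/s
dv2 = sqrt(mu/r2)*(1 - sqrt(2*r1/(r1+r2))) = 1378.5150 m/s
total dv = |dv1| + |dv2| = 2137.5200 + 1378.5150 = 3516.0350 m/s = 3.5160 km/s

3.5160 km/s


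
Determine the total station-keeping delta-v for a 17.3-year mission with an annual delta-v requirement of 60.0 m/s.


dV = rate * years = 60.0 * 17.3
dV = 1038.0000 m/s

1038.0000 m/s


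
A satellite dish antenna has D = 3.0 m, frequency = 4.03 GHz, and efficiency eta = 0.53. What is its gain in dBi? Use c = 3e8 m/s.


lambda = c/f = 3e8 / 4.03e+09 = 0.07444169 m
G = eta*(pi*D/lambda)^2 = 0.53*(pi*3.0/0.07444169)^2
G = 8495.4367 (linear)
G = 10*log10(8495.4367) = 39.2919 dBi

39.2919 dBi


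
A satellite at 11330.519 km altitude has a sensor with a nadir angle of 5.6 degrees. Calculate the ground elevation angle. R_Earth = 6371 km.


r = R_E + alt = 17701.5190 km
Law of sines in the satellite / Earth-center / ground-point triangle:
  sin(nadir)/R_E = sin(90 + el)/r  =>  cos(el) = (r/R_E)*sin(nadir)
cos(el) = (17701.5190 / 6371.0000) * sin(5.6 deg) = 0.2711294
el = arccos(0.2711294) = 74.2685 deg
(Earth-central angle = 90 - nadir - el = 10.1315 deg)

74.2685 degrees


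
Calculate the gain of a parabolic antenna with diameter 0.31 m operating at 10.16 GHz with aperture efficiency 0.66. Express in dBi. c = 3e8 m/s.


lambda = c/f = 3e8 / 1.016e+10 = 0.02952756 m
G = eta*(pi*D/lambda)^2 = 0.66*(pi*0.31/0.02952756)^2
G = 717.9794 (linear)
G = 10*log10(717.9794) = 28.5611 dBi

28.5611 dBi


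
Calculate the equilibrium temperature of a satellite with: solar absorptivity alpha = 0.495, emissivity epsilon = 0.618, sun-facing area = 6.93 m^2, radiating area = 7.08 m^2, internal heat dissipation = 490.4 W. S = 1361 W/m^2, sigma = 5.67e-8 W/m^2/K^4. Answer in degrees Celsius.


Numerator = alpha*S*A_sun + Q_int = 0.495*1361*6.93 + 490.4 = 5159.1064 W
Denominator = eps*sigma*A_rad = 0.618*5.67e-8*7.08 = 2.4808745e-07 W/K^4
T^4 = 2.0795515e+10 K^4
T = 379.7453 K = 106.5953 C

106.5953 degrees Celsius


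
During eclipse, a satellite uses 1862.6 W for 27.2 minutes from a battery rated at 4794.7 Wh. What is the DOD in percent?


E_used = P * t / 60 = 1862.6 * 27.2 / 60 = 844.3787 Wh
DOD = E_used / E_total * 100 = 844.3787 / 4794.7 * 100
DOD = 17.6107 %

17.6107 %


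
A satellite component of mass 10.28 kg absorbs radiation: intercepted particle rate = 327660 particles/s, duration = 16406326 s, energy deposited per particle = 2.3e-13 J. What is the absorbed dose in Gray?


Total energy deposited = rate * time * E_per
  = 327660 * 16406326 * 2.3e-13 = 1.2364 J
Dose = E_total / mass = 1.2364 / 10.28
Dose = 0.1202734 Gy

0.1203 Gy


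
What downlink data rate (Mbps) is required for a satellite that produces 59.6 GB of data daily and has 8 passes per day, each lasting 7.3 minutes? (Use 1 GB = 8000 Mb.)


total contact time = 8 * 7.3 * 60 = 3504.0000 s
data = 59.6 GB = 476800.0000 Mb
rate = 476800.0000 / 3504.0000 = 136.0731 Mbps

136.0731 Mbps


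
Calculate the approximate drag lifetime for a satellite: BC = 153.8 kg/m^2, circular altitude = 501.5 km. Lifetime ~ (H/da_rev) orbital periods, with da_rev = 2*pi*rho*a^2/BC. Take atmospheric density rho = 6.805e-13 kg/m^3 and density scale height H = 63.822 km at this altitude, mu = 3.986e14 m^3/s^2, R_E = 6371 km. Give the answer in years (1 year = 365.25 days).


a = R_E + alt = 6872.5000 km = 6.8725e+06 m
da_rev = 2*pi*rho*a^2/BC = 2*pi*6.805e-13*(6.8725e+06)^2/153.8 = 1.313050 m per revolution
N = H/da_rev = 63822.0000 m / 1.313050 m = 48605.9292 revolutions
P = 2*pi*sqrt(a^3/mu) = 5670.0037 s
lifetime = N*P = 48605.9292 * 5670.0037 = 2.755958e+08 s = 3189.7662 days
years = 3189.7662 / 365.25 = 8.7331 years

8.7331 years


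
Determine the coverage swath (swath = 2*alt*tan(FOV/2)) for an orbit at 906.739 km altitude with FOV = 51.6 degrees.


FOV = 51.6 deg = 0.9005899 rad
swath = 2 * alt * tan(FOV/2) = 2 * 906.739 * tan(0.4502949)
swath = 2 * 906.739 * 0.4834189
swath = 876.6695 km

876.6695 km


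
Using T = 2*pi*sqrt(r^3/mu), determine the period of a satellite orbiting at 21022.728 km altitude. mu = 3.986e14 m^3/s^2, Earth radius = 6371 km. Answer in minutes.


r = 27393.7280 km = 2.7393728e+07 m
T = 2*pi*sqrt(r^3/mu) = 2*pi*sqrt(2.0556701e+22 / 3.986e14)
T = 45121.9573 s = 752.0326 min

752.0326 minutes


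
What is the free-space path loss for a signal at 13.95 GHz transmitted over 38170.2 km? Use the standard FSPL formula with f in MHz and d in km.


f = 13.95 GHz = 13950.0000 MHz
d = 38170.2 km
FSPL = 32.44 + 20*log10(13950.0000) + 20*log10(38170.2)
FSPL = 32.44 + 82.8915 + 91.6345
FSPL = 206.9660 dB

206.9660 dB


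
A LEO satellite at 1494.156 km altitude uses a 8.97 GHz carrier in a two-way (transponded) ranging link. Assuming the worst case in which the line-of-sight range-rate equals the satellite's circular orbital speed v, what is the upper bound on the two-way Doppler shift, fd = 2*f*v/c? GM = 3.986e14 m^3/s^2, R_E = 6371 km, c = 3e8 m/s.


r = 7.865156e+06 m
v = sqrt(mu/r) = 7118.9342 m/s (worst-case radial velocity)
f = 8.97 GHz = 8.97e+09 Hz
fd = 2*f*v/c = 2*8.97e+09*7118.9342/3.0e+08
fd = 425712.2631 Hz

425712.2631 Hz


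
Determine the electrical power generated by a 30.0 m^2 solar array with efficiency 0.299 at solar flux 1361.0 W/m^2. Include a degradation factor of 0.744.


P = area * eta * S * degradation
P = 30.0 * 0.299 * 1361.0 * 0.744
P = 9082.8785 W

9082.8785 W


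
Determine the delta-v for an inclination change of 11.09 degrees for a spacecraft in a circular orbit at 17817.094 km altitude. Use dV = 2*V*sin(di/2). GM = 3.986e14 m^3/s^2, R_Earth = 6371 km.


r = 24188.0940 km = 2.4188094e+07 m
V = sqrt(mu/r) = 4059.4559 m/s
di = 11.09 deg = 0.193557 rad
dV = 2*V*sin(di/2) = 2*4059.4559*sin(0.09677851)
dV = 784.5102 m/s = 0.7845102 km/s

0.7845 km/s


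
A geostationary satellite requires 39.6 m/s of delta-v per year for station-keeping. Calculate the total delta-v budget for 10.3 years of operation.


dV = rate * years = 39.6 * 10.3
dV = 407.8800 m/s

407.8800 m/s


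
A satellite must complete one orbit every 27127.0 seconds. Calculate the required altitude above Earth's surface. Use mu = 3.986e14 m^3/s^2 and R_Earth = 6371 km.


T = 27127.0 s
r = (mu*T^2/(4*pi^2))^(1/3) = (3.986e14 * 27127.0^2 / (4*pi^2))^(1/3)
r = 1.9513134e+07 m = 19513.1342 km
alt = r - R_E = 19513.1342 - 6371 = 13142.1342 km

13142.1342 km


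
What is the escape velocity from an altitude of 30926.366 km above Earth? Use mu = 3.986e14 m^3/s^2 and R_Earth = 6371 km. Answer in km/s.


r = 6371.0 + 30926.366 = 37297.3660 km = 3.7297366e+07 m
v_esc = sqrt(2*mu/r) = sqrt(2*3.986e14 / 3.7297366e+07)
v_esc = 4623.2200 m/s = 4.6232 km/s

4.6232 km/s


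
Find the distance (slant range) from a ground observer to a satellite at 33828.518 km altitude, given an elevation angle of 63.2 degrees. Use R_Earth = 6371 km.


h = 33828.518 km, el = 63.2 deg
d = -R_E*sin(el) + sqrt((R_E*sin(el))^2 + 2*R_E*h + h^2)
d = -6371.0000*sin(1.1030) + sqrt((6371.0000*0.8925858)^2 + 2*6371.0000*33828.518 + 33828.518^2)
d = 34410.0907 km

34410.0907 km


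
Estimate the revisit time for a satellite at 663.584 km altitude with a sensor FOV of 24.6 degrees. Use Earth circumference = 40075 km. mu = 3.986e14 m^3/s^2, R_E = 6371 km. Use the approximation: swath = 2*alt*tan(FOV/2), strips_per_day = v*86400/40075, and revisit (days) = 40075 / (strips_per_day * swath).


swath = 2*663.584*tan(0.2146755) = 289.3694 km
v = sqrt(mu/r) = 7527.4770 m/s = 7.5275 km/s
strips/day = v*86400/40075 = 7.5275*86400/40075 = 16.2289
coverage/day = strips * swath = 16.2289 * 289.3694 = 4696.1535 km
revisit = 40075 / 4696.1535 = 8.5336 days

8.5336 days
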